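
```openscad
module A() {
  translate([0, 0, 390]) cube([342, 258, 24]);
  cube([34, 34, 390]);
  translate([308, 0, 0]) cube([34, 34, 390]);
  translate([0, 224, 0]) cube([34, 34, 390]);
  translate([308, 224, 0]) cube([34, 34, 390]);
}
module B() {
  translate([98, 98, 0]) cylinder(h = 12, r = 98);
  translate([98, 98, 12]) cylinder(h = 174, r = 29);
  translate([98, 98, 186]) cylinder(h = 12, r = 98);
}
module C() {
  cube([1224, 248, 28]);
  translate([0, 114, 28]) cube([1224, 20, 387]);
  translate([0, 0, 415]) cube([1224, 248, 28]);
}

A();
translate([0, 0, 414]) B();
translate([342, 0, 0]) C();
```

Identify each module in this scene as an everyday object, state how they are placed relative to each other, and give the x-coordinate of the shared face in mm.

The stool's +x face and the I-beam's −x face are both at x = 342 mm.

A is a stool. B is a spool. C is an I-beam. The spool is on top of the stool. The I-beam is against the stool's +x side, with their −y faces flush. The x-coordinate of the shared face is 342 mm.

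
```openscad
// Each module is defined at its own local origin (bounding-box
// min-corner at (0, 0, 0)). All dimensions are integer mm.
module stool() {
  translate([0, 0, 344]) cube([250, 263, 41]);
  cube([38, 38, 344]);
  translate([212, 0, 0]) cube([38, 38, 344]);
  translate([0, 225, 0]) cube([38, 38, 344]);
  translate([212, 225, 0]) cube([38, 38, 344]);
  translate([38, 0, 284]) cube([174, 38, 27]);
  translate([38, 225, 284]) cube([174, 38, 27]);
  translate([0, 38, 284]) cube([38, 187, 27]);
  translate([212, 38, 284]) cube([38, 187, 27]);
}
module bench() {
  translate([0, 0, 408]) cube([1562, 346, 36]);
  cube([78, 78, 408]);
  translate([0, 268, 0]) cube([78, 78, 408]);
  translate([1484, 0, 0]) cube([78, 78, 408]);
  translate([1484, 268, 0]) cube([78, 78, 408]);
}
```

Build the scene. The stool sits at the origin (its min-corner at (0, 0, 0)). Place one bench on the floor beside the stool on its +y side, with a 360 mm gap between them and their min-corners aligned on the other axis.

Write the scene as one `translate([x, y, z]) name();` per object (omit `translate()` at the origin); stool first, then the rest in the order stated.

stool();
translate([0, 623, 0]) bench();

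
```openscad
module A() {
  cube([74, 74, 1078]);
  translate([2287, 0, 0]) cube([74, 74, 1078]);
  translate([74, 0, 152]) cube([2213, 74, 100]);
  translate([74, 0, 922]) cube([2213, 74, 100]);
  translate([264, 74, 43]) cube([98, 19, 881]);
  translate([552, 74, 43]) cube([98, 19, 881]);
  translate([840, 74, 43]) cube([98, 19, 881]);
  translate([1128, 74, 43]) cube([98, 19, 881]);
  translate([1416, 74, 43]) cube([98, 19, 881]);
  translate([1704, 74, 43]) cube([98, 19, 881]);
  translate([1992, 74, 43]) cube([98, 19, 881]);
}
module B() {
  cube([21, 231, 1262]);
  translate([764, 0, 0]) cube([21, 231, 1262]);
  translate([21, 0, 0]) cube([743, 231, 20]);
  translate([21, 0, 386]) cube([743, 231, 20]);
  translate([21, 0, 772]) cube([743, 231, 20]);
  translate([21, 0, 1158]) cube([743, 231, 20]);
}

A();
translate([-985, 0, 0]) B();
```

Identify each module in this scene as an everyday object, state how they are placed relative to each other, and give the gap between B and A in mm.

A is a fence section. B is a bookshelf. The bookshelf is on the floor beside the fence section on its −x side. The gap between the bookshelf and the fence section is 200 mm.

The bookshelf's nearest face is 200 mm from the fence section's −x face.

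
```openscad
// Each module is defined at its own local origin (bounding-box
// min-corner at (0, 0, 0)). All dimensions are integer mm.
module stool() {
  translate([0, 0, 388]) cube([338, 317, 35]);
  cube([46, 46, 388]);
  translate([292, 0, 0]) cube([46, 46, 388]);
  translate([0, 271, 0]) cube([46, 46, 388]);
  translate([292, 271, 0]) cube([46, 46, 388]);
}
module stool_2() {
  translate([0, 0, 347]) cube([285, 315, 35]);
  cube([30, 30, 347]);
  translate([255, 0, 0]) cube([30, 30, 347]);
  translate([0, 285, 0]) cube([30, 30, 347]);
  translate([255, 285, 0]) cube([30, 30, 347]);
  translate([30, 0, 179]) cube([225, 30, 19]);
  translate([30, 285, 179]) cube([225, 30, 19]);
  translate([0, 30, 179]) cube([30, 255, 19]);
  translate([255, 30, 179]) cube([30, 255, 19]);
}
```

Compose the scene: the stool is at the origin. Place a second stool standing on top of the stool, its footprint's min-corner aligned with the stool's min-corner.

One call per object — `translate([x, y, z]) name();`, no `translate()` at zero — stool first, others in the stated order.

stool();
translate([0, 0, 423]) stool_2();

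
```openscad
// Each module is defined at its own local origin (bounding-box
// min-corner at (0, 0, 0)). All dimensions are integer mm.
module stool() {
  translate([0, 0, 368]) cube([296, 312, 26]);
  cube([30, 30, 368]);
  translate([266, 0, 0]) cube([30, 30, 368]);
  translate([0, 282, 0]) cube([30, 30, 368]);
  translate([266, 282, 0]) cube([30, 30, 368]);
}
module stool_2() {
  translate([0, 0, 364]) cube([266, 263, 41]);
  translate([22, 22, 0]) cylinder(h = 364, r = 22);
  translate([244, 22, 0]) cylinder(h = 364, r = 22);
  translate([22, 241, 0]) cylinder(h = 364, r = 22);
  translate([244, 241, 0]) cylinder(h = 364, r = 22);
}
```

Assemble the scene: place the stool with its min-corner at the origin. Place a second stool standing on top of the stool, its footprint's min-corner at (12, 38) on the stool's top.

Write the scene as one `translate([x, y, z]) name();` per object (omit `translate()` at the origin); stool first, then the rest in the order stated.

stool();
translate([12, 38, 394]) stool_2();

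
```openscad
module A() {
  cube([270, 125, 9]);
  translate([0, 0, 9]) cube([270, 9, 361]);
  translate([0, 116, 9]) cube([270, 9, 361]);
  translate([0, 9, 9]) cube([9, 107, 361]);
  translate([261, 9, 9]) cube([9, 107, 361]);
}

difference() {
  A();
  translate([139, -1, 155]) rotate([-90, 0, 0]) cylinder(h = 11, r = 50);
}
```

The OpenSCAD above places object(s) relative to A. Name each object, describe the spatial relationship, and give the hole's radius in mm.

The subtracted cylinder has r = 50 mm.

A is an open box. The open box has a circular hole through its front wall. The hole's radius is 50 mm.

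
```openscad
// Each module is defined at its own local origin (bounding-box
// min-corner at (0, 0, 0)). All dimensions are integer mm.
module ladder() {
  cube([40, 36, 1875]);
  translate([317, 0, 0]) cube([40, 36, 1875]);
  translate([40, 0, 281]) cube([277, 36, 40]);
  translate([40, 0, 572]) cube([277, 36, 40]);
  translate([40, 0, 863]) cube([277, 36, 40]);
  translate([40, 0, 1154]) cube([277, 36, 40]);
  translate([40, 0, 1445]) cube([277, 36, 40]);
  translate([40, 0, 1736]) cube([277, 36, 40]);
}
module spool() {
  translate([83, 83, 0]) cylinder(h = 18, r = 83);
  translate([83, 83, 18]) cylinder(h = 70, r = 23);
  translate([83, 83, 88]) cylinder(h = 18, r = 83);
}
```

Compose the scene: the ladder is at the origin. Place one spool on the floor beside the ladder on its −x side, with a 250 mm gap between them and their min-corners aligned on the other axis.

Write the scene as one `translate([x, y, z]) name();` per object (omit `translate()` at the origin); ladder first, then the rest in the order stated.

ladder();
translate([-416, 0, 0]) spool();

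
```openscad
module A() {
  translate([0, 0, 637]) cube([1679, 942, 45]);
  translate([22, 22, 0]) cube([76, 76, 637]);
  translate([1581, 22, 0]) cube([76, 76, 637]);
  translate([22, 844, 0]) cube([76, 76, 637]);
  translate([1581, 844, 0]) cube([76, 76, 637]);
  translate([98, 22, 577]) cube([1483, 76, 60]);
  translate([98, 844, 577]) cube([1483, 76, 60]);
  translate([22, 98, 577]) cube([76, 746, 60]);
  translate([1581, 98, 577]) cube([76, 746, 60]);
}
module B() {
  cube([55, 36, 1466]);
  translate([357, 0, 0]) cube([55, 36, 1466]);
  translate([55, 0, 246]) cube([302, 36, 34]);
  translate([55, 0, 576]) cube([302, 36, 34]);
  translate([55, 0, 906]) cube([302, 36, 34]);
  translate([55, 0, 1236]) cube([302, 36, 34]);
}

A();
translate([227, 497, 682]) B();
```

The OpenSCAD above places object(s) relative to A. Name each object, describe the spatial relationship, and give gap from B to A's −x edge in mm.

The ladder's min-x is at 227; the table's min-x is 0; gap = 227 mm.

A is a table. B is a ladder. The ladder is on top of the table. The gap from the ladder to the table's −x edge is 227 mm.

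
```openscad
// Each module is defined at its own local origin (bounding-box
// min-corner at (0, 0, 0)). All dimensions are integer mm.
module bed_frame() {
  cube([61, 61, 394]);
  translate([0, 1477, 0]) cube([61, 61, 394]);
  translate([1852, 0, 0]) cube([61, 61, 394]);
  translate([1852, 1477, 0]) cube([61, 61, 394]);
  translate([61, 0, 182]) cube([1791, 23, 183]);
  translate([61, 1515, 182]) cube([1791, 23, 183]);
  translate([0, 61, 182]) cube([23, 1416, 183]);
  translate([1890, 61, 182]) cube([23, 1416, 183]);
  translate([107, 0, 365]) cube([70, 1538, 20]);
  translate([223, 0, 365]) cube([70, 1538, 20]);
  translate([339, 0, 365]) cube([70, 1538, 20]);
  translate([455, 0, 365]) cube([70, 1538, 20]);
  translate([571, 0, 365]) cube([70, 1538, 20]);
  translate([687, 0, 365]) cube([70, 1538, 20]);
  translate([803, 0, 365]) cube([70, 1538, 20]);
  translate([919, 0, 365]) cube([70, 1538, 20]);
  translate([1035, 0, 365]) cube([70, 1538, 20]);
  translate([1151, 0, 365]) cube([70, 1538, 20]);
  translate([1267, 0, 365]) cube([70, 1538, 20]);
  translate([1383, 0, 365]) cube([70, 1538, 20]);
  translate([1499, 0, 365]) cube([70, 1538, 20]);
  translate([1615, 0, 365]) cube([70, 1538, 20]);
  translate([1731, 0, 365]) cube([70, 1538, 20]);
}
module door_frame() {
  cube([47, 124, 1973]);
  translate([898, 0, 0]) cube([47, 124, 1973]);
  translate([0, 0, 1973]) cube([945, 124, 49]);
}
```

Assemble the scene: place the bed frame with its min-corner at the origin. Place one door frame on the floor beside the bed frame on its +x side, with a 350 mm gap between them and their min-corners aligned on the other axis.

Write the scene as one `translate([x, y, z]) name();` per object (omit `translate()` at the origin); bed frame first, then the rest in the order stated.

bed_frame();
translate([2263, 0, 0]) door_frame();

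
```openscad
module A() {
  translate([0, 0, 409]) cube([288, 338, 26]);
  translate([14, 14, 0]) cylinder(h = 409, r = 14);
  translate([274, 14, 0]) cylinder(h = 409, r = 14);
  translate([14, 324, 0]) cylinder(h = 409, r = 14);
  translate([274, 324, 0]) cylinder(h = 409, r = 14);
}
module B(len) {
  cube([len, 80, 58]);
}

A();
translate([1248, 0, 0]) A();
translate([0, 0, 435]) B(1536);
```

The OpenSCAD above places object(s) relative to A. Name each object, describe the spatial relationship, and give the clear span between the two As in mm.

A is a stool. B is a beam. A beam spans the tops of two stools. The clear span between the two stools is 960 mm.

Second stool starts at x = 1248; first ends at x = 288; clear span = 1248 − 288 = 960 mm.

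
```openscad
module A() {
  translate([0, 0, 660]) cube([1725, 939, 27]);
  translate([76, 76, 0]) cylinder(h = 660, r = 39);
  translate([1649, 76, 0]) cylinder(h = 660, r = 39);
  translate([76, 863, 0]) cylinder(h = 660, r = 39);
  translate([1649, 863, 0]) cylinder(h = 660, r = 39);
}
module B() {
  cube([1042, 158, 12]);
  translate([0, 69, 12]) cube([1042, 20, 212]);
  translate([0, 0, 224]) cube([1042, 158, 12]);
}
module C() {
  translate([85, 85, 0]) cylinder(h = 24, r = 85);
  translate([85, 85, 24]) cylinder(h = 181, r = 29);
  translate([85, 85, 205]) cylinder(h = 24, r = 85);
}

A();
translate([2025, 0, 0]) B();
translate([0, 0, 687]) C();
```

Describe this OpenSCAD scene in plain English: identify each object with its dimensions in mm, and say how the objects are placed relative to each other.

A is a rectangular dining table. The top is 1725×939×27 mm with its upper surface at z = 687 mm. It stands on four round legs of 78 mm diameter, each leg's bounding box inset 37 mm from the nearest pair of top edges, running from the floor to the underside of the top.

B is an I-beam lying along x, 1042 mm long. Overall section height 236 mm. Two flanges 158 mm wide (y) and 12 mm thick, one on the floor and one at the top; a web 20 mm thick runs between them, centred on the flange width.

C is a spool: two coaxial disc flanges of radius 85 mm and thickness 24 mm, joined by a core cylinder of radius 29 mm and height 181 mm. The lower flange rests on z = 0 and the three cylinders share a vertical axis.

The I-beam is on the floor beside the table on its +x side. The spool is on top of the table.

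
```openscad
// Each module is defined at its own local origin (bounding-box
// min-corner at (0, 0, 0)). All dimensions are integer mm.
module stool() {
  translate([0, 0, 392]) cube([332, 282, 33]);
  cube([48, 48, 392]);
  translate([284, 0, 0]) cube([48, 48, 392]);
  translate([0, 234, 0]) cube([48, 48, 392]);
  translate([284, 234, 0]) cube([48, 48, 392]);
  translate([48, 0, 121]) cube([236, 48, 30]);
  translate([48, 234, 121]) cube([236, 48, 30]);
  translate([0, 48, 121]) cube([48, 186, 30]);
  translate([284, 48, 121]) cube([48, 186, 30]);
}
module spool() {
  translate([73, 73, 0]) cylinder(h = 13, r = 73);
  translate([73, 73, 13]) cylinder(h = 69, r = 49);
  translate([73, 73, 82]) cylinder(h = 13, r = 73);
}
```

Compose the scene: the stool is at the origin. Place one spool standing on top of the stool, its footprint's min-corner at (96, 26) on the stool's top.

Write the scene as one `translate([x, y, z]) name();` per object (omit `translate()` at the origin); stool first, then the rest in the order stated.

stool();
translate([96, 26, 425]) spool();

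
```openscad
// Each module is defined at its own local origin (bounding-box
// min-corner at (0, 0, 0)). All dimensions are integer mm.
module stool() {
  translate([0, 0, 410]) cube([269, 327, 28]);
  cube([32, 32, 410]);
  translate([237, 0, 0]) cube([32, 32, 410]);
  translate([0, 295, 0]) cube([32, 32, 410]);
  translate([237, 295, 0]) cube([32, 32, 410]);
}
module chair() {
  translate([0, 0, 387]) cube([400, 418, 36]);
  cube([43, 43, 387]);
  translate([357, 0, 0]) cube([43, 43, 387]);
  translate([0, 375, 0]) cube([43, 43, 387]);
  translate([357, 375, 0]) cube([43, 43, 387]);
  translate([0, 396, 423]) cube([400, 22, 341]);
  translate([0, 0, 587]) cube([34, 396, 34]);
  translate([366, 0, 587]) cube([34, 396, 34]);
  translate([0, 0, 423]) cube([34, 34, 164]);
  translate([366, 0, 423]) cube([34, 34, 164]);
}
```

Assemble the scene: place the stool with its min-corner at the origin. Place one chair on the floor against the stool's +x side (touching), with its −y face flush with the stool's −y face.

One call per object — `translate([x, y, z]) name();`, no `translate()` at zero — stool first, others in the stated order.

stool();
translate([269, 0, 0]) chair();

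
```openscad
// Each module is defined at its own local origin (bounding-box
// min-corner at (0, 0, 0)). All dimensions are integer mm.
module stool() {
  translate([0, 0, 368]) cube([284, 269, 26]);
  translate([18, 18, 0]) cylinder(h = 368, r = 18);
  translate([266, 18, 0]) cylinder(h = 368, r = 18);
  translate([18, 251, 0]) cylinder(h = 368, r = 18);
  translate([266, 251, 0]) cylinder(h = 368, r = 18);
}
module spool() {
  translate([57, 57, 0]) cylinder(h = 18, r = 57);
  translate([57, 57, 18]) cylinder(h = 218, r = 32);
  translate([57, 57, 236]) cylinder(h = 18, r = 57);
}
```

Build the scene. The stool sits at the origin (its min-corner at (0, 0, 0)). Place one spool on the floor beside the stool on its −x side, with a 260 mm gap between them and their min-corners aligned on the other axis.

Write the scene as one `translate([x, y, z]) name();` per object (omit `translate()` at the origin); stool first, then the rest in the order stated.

stool();
translate([-374, 0, 0]) spool();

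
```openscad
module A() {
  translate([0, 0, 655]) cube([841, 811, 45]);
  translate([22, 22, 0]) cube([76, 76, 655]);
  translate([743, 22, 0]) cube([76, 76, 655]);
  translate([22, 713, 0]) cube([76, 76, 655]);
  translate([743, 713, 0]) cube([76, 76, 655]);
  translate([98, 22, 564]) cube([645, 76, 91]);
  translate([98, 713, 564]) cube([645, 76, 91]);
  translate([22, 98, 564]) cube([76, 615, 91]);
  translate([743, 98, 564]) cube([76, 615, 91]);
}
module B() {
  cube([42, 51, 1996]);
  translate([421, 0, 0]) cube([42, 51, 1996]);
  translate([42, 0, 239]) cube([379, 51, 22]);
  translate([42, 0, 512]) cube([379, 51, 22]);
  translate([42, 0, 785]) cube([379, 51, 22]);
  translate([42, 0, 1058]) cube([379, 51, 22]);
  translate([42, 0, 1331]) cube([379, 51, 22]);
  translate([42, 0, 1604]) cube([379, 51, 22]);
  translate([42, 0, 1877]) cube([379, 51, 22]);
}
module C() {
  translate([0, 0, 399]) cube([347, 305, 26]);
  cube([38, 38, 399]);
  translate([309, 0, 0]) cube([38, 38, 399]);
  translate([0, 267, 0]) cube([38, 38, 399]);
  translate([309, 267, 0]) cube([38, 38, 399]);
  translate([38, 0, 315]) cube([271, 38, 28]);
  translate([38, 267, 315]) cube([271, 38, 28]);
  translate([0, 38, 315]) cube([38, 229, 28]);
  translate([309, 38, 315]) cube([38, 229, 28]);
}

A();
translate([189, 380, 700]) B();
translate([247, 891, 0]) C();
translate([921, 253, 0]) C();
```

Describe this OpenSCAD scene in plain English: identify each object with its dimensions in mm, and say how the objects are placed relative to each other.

A is a table with a 841×811 mm rectangular top, 45 mm thick, top surface at z = 700 mm, supported by four 76×76 mm square legs, each inset 22 mm from the nearest pair of top edges, running from the floor. Four apron rails, 76 mm thick and 91 mm tall, run between adjacent legs with their top edges flush with the underside of the top and their outer faces flush with the legs' outer faces.

B is a straight ladder. Two 42×51 mm vertical rails, 1996 mm tall, stand 463 mm apart (outside-to-outside) with their front faces coplanar on the −y side. 7 rungs, each 51 mm deep and 22 mm tall, span between the inner faces of the rails, front faces flush with the rails. The lowest rung's underside is at z = 239 mm and rungs are spaced 273 mm apart (underside to underside).

C is a simple wooden stool: a rectangular seat 347 mm (x) by 305 mm (y), 26 mm thick, top face at z = 425 mm, on four square legs, each 38×38 mm in cross-section. The legs rest on z = 0, each flush with a corner of the seat. Four stretchers, 38 mm wide and 28 mm tall, connect adjacent legs with their undersides at z = 315 mm, each running between the inner faces of the legs it joins and aligned with the legs' outer faces on the other axis.

The ladder is on top of the table, centred. Two stools sit around the table at the +y, +x sides.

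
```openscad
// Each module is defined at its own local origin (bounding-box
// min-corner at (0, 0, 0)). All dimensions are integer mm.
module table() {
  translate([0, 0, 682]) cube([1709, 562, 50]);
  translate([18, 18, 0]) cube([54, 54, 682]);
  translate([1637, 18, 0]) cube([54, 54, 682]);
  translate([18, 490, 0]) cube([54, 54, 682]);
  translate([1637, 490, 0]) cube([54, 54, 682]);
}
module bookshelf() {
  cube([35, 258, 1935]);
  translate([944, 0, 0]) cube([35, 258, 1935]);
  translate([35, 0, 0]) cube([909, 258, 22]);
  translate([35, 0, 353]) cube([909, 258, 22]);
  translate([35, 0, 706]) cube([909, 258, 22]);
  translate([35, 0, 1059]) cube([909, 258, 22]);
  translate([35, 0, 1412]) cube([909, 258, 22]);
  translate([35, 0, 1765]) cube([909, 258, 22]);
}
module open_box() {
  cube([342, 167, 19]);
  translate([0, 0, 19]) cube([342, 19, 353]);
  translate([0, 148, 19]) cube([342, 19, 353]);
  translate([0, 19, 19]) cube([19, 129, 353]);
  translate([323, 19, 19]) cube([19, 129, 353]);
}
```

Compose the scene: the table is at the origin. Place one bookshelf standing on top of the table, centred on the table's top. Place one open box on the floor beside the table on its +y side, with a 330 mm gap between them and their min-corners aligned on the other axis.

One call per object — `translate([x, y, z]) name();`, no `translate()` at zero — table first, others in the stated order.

table();
translate([365, 152, 732]) bookshelf();
translate([0, 892, 0]) open_box();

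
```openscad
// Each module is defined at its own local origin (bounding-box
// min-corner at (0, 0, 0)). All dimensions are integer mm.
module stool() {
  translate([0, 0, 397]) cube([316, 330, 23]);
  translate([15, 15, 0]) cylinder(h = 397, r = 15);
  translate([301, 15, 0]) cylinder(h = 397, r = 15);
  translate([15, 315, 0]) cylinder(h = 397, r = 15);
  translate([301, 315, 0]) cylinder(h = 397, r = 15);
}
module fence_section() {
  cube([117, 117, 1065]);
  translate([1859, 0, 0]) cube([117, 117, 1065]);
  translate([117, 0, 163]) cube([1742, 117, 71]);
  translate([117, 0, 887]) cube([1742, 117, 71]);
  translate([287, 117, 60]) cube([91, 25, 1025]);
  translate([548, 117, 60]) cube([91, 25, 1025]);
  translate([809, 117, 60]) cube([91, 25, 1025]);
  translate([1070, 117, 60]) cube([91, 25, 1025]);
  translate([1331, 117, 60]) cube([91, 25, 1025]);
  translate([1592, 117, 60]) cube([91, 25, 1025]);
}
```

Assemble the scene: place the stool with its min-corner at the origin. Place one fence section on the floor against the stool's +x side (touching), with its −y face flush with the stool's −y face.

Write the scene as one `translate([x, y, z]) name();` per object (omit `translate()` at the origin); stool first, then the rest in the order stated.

stool();
translate([316, 0, 0]) fence_section();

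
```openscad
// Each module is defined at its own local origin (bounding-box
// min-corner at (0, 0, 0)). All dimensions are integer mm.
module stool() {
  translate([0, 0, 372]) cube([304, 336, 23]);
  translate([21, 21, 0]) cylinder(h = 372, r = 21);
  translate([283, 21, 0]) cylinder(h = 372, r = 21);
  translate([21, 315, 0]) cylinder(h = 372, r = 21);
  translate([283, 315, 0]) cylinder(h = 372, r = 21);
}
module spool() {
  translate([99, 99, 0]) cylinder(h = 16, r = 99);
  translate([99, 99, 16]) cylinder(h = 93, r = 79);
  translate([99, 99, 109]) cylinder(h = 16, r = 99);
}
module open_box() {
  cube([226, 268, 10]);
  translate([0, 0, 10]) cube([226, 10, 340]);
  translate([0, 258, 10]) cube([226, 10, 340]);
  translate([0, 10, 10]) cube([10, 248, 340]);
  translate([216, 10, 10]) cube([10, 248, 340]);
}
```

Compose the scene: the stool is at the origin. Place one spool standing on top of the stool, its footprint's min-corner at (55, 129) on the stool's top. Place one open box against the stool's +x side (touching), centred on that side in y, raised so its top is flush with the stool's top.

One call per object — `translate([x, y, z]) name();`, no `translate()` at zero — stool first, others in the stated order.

stool();
translate([55, 129, 395]) spool();
translate([304, 34, 45]) open_box();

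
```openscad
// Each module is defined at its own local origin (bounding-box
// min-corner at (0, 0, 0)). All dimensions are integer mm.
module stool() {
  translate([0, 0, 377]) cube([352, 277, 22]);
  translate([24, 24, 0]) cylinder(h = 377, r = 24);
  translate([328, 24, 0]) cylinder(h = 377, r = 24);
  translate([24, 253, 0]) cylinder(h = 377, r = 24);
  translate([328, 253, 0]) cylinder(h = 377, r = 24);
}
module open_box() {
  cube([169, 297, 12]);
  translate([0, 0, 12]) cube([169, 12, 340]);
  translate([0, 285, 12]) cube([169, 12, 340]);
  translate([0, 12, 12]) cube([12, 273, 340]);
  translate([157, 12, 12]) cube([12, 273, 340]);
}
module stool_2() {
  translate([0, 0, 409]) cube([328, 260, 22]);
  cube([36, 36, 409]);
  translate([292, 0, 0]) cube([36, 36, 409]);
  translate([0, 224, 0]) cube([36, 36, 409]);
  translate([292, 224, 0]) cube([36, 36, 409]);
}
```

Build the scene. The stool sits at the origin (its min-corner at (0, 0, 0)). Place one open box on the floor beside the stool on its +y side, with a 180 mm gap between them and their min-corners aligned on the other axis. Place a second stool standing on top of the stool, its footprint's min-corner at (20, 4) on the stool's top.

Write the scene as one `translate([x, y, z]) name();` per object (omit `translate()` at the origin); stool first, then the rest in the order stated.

stool();
translate([0, 457, 0]) open_box();
translate([20, 4, 399]) stool_2();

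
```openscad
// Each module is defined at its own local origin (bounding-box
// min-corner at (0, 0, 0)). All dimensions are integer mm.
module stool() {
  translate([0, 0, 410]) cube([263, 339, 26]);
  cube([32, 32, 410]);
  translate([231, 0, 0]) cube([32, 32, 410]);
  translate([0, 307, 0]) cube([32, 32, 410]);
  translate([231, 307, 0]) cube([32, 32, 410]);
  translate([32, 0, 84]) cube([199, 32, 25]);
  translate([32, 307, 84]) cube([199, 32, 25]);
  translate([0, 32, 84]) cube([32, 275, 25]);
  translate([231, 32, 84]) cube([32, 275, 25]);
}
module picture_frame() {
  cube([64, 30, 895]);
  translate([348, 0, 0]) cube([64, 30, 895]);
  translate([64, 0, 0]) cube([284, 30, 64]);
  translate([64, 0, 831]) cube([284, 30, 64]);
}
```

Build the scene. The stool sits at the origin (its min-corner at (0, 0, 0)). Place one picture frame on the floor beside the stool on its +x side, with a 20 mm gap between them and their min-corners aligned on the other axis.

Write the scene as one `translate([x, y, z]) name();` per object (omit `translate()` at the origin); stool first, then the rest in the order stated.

stool();
translate([283, 0, 0]) picture_frame();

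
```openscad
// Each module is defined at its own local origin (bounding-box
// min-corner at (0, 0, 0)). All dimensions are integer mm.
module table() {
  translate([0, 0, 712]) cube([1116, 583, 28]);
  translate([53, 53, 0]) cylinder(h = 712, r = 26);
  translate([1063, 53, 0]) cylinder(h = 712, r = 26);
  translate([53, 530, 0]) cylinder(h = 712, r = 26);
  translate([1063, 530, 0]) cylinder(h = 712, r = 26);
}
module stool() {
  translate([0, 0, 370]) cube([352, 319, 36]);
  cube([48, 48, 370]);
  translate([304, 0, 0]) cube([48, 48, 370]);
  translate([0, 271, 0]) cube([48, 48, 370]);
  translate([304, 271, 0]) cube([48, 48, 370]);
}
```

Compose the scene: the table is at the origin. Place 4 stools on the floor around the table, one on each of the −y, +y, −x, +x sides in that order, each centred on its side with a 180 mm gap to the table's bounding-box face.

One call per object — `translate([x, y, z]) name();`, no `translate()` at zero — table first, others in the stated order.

table();
translate([382, -499, 0]) stool();
translate([382, 763, 0]) stool();
translate([-532, 132, 0]) stool();
translate([1296, 132, 0]) stool();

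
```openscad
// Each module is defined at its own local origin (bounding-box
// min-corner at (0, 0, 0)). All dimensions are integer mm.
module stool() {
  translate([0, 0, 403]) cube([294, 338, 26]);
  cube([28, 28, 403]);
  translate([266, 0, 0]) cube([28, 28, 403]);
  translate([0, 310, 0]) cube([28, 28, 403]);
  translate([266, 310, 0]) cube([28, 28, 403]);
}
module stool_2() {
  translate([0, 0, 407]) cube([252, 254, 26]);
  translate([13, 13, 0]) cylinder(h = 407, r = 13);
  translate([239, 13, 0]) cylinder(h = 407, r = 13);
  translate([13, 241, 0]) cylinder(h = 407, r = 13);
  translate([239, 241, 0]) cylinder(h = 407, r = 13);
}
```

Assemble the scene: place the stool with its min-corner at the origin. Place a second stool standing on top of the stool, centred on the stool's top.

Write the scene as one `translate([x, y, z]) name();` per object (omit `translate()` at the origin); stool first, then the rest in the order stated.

stool();
translate([21, 42, 429]) stool_2();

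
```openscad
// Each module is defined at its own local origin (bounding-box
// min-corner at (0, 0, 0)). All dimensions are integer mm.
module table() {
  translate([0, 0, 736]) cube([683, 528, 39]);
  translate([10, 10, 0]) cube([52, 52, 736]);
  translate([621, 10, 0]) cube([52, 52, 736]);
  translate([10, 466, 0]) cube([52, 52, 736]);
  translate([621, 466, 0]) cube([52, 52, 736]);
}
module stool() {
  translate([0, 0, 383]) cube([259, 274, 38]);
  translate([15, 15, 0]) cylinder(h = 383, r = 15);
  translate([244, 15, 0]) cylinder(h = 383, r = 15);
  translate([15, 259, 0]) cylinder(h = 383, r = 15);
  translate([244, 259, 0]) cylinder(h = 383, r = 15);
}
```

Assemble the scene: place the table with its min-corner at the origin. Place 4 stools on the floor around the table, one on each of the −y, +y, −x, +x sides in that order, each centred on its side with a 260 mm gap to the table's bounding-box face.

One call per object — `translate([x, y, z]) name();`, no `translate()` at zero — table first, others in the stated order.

table();
translate([212, -534, 0]) stool();
translate([212, 788, 0]) stool();
translate([-519, 127, 0]) stool();
translate([943, 127, 0]) stool();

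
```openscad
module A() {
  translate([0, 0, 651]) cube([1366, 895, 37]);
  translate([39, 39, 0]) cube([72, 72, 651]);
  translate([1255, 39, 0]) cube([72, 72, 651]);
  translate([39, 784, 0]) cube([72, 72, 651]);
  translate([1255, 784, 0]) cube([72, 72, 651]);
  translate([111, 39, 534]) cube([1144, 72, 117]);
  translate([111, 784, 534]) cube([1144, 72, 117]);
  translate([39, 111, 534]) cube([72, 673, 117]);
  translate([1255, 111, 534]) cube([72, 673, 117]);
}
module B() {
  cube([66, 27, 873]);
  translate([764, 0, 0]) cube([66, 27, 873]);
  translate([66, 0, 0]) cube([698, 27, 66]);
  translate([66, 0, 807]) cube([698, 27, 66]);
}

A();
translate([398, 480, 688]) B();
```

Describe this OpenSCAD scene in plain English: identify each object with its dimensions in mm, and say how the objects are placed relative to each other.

A is a rectangular dining table. The top is 1366×895×37 mm with its upper surface at z = 688 mm. It stands on four 72×72 mm square legs, each inset 39 mm from the nearest pair of top edges, running from the floor to the underside of the top. Four apron rails, 72 mm thick and 117 mm tall, run between adjacent legs with their top edges flush with the underside of the top and their outer faces flush with the legs' outer faces.

B is a rectangular picture frame lying in the x–z plane (depth along y). The opening is 698 mm wide (x) by 741 mm tall (z), surrounded by a border 66 mm wide on all four sides. The frame is 27 mm deep and is made of two full-height vertical stiles with two horizontal rails fitted between them.

The picture frame is on top of the table.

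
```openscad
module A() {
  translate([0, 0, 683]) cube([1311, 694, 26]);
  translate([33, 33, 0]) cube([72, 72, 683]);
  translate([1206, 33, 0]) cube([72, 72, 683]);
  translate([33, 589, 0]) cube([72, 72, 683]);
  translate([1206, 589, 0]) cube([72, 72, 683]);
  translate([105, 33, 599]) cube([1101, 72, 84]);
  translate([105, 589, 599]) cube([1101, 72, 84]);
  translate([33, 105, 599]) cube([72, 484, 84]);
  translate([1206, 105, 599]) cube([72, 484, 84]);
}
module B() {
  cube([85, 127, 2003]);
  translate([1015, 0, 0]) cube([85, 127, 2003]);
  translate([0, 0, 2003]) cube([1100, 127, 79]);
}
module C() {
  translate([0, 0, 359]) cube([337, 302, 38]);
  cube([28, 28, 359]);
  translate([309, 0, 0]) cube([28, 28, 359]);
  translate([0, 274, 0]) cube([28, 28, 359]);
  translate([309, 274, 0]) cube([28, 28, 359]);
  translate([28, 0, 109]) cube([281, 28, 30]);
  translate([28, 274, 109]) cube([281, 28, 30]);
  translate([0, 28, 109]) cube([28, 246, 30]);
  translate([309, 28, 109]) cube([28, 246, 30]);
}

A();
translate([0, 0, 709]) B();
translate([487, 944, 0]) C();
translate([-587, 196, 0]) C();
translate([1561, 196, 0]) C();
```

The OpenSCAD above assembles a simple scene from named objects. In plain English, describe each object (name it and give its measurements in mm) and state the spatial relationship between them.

A is a table: top 1311 mm (x) × 694 mm (y), 26 mm thick, upper face at z = 709 mm, on four 72×72 mm square legs, each inset 33 mm from the nearest pair of top edges, running from z = 0 to the bottom of the top. Four apron rails, 72 mm thick and 84 mm tall, run between adjacent legs with their top edges flush with the underside of the top and their outer faces flush with the legs' outer faces.

B is a door frame. The clear opening is 930 mm wide and 2003 mm high. Two 85 mm wide jambs, 127 mm deep, stand either side of the opening from the floor to the top of the opening. A 79 mm thick head sits across the top of both jambs, spanning the full outside width of the frame.

C is a simple wooden stool: a rectangular seat 337 mm (x) by 302 mm (y), 38 mm thick, top face at z = 397 mm, on four square legs, each 28×28 mm in cross-section. The legs rest on z = 0, each flush with a corner of the seat. Four stretchers, 28 mm wide and 30 mm tall, connect adjacent legs with their undersides at z = 109 mm, each running between the inner faces of the legs it joins and aligned with the legs' outer faces on the other axis.

The door frame is on top of the table. Three stools sit around the table at the +y, −x, +x sides.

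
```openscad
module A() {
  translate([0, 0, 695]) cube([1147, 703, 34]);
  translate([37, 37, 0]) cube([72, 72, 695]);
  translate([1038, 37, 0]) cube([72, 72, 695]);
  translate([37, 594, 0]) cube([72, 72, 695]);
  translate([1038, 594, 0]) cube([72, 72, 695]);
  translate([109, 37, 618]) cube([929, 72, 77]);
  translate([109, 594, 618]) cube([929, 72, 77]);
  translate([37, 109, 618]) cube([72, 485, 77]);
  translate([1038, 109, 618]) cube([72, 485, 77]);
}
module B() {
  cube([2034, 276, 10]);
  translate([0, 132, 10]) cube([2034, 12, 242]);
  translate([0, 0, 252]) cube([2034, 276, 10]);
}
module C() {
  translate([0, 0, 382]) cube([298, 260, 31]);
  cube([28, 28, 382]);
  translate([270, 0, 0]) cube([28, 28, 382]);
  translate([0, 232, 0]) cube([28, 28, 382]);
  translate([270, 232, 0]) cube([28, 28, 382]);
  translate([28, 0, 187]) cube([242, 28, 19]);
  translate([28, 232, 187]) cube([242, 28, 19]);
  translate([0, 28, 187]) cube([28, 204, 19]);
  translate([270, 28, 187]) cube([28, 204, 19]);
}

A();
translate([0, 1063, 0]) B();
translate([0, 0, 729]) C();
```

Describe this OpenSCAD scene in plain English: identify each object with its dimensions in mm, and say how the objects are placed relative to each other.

A is a table: top 1147 mm (x) × 703 mm (y), 34 mm thick, upper face at z = 729 mm, on four 72×72 mm square legs, each inset 37 mm from the nearest pair of top edges, running from z = 0 to the bottom of the top. Four apron rails, 72 mm thick and 77 mm tall, run between adjacent legs with their top edges flush with the underside of the top and their outer faces flush with the legs' outer faces.

B is an I-beam lying along x, 2034 mm long. Overall section height 262 mm. Two flanges 276 mm wide (y) and 10 mm thick, one on the floor and one at the top; a web 12 mm thick runs between them, centred on the flange width.

C is a simple wooden stool: a rectangular seat 298 mm (x) by 260 mm (y), 31 mm thick, top face at z = 413 mm, on four square legs, each 28×28 mm in cross-section. The legs rest on z = 0, each flush with a corner of the seat. Four stretchers, 28 mm wide and 19 mm tall, connect adjacent legs with their undersides at z = 187 mm, each running between the inner faces of the legs it joins and aligned with the legs' outer faces on the other axis.

The I-beam is on the floor beside the table on its +y side. The stool is on top of the table.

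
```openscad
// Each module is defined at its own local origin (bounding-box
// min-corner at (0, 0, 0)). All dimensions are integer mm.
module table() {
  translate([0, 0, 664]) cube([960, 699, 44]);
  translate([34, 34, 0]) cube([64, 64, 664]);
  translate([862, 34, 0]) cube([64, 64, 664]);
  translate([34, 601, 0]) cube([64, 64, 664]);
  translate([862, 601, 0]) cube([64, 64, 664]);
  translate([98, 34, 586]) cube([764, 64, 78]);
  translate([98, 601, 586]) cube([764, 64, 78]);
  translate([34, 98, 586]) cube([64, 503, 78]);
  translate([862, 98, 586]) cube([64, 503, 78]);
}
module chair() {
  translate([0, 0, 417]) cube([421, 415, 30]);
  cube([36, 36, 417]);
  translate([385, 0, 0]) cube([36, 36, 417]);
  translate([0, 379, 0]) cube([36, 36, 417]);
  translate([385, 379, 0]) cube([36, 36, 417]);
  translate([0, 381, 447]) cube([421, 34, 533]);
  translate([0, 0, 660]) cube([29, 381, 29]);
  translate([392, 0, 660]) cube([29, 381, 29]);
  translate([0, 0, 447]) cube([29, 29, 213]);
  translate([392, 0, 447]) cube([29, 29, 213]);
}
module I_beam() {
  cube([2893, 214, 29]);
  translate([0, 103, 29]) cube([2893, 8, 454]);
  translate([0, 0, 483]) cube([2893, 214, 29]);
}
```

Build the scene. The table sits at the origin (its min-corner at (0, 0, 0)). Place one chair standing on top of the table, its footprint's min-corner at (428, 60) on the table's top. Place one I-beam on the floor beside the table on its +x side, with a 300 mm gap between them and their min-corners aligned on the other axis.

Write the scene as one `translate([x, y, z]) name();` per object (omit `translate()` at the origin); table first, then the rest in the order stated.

table();
translate([428, 60, 708]) chair();
translate([1260, 0, 0]) I_beam();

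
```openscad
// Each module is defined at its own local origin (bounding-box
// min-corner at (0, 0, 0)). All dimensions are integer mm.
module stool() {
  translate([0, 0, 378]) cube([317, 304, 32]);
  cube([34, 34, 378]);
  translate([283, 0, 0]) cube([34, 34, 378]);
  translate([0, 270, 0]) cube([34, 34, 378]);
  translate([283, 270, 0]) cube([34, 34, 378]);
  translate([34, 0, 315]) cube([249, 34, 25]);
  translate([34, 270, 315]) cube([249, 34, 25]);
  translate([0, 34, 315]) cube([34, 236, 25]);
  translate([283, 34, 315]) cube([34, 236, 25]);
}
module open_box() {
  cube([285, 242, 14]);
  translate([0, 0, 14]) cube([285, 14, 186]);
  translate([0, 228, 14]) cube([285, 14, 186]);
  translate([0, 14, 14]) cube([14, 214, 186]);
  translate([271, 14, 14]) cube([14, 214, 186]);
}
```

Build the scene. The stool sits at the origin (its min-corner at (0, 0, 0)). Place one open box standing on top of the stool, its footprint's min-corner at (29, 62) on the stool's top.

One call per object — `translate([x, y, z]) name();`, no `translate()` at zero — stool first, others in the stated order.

stool();
translate([29, 62, 410]) open_box();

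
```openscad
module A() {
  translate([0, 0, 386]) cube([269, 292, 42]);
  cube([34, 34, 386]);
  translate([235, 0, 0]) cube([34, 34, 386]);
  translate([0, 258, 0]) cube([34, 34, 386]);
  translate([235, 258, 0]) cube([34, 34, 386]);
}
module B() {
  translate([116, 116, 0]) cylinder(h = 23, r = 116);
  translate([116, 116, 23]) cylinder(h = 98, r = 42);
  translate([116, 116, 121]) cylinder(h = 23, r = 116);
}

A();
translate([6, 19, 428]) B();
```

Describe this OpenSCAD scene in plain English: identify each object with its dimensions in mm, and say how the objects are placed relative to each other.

A is a four-legged stool. The seat is a 269×292×42 mm slab whose top surface is at z = 428 mm; four square legs, each 34×34 mm in cross-section, run from the floor (z = 0) to the underside of the seat, each flush with a corner of the seat.

B is a spool: two coaxial disc flanges of radius 116 mm and thickness 23 mm, joined by a core cylinder of radius 42 mm and height 98 mm. The lower flange rests on z = 0 and the three cylinders share a vertical axis.

The spool is on top of the stool.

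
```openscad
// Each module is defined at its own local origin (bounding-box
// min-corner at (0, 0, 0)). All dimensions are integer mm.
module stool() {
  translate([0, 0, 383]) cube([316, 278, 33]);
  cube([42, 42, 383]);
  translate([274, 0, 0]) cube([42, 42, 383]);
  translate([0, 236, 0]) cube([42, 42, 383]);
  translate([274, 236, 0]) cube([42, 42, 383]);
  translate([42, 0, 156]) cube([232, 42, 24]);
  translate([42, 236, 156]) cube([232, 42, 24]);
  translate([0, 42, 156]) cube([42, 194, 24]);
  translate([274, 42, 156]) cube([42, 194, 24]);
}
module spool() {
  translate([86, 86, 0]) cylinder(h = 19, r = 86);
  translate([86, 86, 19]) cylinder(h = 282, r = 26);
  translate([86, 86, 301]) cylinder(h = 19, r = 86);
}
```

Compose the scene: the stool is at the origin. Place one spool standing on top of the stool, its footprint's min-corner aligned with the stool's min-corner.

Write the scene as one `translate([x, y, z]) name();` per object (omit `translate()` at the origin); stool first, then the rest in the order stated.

stool();
translate([0, 0, 416]) spool();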